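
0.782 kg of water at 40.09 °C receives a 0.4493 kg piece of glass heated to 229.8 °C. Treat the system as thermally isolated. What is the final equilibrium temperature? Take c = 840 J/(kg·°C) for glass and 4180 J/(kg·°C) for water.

T_f ≈ 59.7 °C

|Q_glass| = |Q_water|:
0.4493×840×(229.8 − T) = 0.782×4180×(T − 40.09)
377.41(229.8 − T) = 3268.8(T − 40.09)
3646.2 T = 217774  ⇒  T ≈ 59.73 °C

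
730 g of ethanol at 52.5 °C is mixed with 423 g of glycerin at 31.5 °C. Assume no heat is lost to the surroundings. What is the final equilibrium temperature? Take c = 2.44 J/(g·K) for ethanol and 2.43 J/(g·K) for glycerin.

T_f ≈ 44.8 °C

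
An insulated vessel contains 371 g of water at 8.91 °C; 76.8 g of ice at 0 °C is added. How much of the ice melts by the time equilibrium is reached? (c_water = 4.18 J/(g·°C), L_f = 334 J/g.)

Water can give up m c ΔT = 371·4.18·8.91 = 13817 J before reaching 0 °C.
Melting all 76.8 g of ice would need 76.8·334 = 25651 J.
13817 J < 25651 J, so only part of the ice melts and the system sits at 0 °C.
m_melt = 13817 / L_f = 41.37 g.

m_melted ≈ 41.4 g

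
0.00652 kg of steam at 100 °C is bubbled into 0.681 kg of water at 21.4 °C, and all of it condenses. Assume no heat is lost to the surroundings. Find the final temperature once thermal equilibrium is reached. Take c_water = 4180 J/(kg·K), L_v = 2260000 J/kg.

T_f ≈ 27.3 °C

Setting the total heat transfer to zero:
steam→water at 100 °C releases m L_v = 0.00652×2260000 = 14735; condensate cools 100→T: 0.00652×4180×(T − 100) = 27.25(T − 100); water warms: 0.681×4180×(T − 21.4) = 2846.6(T − 21.4)
2873.8 T = 14735 + 2725.4 + 60917 = 78377
T ≈ 27.27 °C, under the boiling point, so the assumption holds.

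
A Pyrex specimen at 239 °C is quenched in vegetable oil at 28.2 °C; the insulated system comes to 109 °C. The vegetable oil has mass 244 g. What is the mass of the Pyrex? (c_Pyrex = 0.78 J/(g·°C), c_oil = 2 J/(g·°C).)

|Q_Pyrex| = |Q_oil|:
m×0.78×(239 − 109) = 244×2×(109 − 28.2)
101.4 m = 39430  ⇒  m ≈ 388.9 g

m ≈ 389 g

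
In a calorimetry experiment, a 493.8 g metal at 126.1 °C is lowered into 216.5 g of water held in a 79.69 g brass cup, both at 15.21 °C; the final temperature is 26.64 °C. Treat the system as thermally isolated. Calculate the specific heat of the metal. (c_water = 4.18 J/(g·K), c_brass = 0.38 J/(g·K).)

Taking heat into each body as positive, Σ m c ΔT = 0:
493.8·c·(26.64 − 126.1) + 216.5·4.18·(26.64 − 15.21) + 79.69·0.38·(26.64 − 15.21) = 0
-49113 c = -10690
c = -10690/-49113 ≈ 0.2177 J/(g·K)

c ≈ 0.218 J/(g·K)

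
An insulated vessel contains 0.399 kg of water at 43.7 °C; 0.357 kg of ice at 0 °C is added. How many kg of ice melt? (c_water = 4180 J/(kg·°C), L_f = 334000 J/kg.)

m_melted ≈ 0.218 kg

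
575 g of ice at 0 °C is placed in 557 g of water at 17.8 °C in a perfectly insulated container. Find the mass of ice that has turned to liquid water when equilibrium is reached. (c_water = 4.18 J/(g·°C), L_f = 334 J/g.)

m_melted ≈ 124 g

Cooling the water to 0 °C releases 557·4.18·17.8 = 41443 J.
To melt every bit of ice: 575·334 = 192050 J.
41443 J < 192050 J, so only part of the ice melts and the system sits at 0 °C.
Mass melted = 41443/334 ≈ 124.1 g.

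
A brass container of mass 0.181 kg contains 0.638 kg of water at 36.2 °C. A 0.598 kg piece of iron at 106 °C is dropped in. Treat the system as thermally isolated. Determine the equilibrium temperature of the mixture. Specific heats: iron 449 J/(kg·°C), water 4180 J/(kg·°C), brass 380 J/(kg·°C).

T_f ≈ 42.4 °C

Net heat exchanged in the isolated system is zero:
0.598×449×(T − 106) + 0.638×4180×(T − 36.2) + 0.181×380×(T − 36.2) = 0
(268.5 + 2666.8 + 68.78) T = 268.5×106 + 2666.8×36.2 + 68.78×36.2
T = 127491 / 3004.1 = 42.4 °C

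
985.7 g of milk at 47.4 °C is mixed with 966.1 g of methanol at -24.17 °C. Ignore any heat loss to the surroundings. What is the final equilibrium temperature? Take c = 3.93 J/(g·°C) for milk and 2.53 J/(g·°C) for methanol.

T_f ≈ 19.7 °C

Let T be the final temperature. ΣQ_i = 0:
985.7×3.93×(T − 47.4) + 966.1×2.53×(T − (-24.17)) = 0
3873.8(T − 47.4) + 2444.2(T − (-24.17)) = 0
(3873.8 + 2444.2) T = 3873.8×47.4 + 2444.2×(-24.17)
T = 124541/6318 ≈ 19.71 °C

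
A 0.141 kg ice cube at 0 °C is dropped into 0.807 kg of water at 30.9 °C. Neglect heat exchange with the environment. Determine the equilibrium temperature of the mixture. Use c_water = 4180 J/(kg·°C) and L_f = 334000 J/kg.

Taking heat into each body as positive, Σ m c ΔT = 0:
melt ice: 0.141×334000 = 47094
  meltwater 0→T: 0.141×4180×T = 589.38 T
  water: 3373.3(T − 30.9)
3962.6 T = 104234 − 47094 = 57140
T ≈ 14.42 °C. Since T > 0 °C, the all-ice-melts assumption holds.

T_f ≈ 14.4 °C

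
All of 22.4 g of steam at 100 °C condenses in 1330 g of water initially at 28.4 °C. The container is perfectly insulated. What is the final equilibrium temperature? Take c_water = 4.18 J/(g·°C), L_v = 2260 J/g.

T_f ≈ 38.5 °C

Let T be the final temperature. ΣQ_i = 0:
steam→water at 100 °C releases m L_v = 22.4·2260 = 50624
  condensed water 100 °C→T: 93.63(T − 100)
  original water: 5559.4(T − 28.4)
5653 T = 50624 + 9363.2 + 157887 = 217874
T ≈ 38.54 °C (< 100 °C, so full condensation is consistent).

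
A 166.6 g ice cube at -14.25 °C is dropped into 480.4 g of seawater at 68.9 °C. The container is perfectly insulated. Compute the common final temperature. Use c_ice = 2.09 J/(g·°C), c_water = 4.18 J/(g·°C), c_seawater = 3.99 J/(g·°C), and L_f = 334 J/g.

Heat gained plus heat lost sum to zero:
ice -14.25→0 °C: 166.6·2.09·14.25 = 4961.8; melt ice: 166.6·334 = 55644; warm the meltwater: 696.39 T; seawater: 1916.8(T − 68.9)
2613.2 T = 132067 − 60606 = 71461
T ≈ 27.35 °C. Since T > 0 °C, the all-ice-melts assumption holds.

T_f ≈ 27.3 °C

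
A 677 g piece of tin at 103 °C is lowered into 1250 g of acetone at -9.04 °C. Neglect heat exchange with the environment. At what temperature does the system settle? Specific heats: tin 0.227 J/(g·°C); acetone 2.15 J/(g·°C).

T_f is the heat-capacity-weighted average of the initial temperatures:
T_f = (153.68*103 + 2687.5*(-9.04)) / (153.68 + 2687.5)
    = -8466.1 / 2841.2 ≈ -2.98 °C

T_f ≈ -3.0 °C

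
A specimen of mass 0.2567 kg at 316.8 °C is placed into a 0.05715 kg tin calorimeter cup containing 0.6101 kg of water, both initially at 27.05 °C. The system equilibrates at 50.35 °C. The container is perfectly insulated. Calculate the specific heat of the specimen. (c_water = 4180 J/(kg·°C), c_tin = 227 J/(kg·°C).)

Energy conservation, ΣQ = 0:
0.2567·c·(50.35 − 316.8) + 0.6101·4180·(50.35 − 27.05) + 0.05715·227·(50.35 − 27.05) = 0
-68.4 c = -59722
c = -59722/-68.4 ≈ 873.2 J/(kg·°C)

c ≈ 873 J/(kg·°C)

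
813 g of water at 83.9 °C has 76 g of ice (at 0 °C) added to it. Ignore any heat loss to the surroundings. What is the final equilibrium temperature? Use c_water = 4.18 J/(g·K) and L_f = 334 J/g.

T_f ≈ 69.9 °C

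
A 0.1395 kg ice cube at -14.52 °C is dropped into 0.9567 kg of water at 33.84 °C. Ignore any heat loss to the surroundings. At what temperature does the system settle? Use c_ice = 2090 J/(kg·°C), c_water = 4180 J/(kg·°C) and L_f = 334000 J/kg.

T_f ≈ 18.4 °C

Energy balance with sensible and latent terms:
ice -14.52→0 °C: 0.1395×2090×14.52 = 4233.4
  fusion: m_ice L_f = 0.1395×334000 = 46593
  meltwater 0→T: 0.1395×4180×T = 583.11 T
  water cools: 0.9567×4180×(T − 33.84) = 3999(T − 33.84)
4582.1 T = 135326 − 50826 = 84500
T ≈ 18.44 °C — above 0 °C, consistent with complete melting.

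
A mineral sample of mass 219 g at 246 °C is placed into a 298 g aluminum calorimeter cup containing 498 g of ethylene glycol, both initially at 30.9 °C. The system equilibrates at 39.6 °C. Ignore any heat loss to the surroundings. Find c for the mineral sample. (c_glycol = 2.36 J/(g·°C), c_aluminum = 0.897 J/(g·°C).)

c ≈ 0.278 J/(g·°C)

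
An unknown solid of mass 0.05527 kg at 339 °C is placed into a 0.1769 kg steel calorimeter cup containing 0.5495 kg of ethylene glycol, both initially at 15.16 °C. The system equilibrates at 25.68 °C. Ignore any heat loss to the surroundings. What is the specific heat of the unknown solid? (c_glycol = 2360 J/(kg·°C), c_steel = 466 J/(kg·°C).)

Conservation of energy gives ΣQ = 0:
0.05527·c·(25.68 − 339) + 0.5495·2360·(25.68 − 15.16) + 0.1769·466·(25.68 − 15.16) = 0
-17.32 c = -14510
c = -14510/-17.32 ≈ 837.9 J/(kg·°C)

c ≈ 838 J/(kg·°C)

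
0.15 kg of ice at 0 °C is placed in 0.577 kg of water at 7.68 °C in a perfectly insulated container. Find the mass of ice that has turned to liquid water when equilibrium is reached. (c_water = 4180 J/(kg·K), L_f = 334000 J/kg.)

m_melted ≈ 0.0555 kg

Water can give up m c ΔT = 0.577·4180·7.68 = 18523 J before reaching 0 °C.
Melting all 0.15 kg of ice would need 0.15·334000 = 50100 J.
Since 18523 < 50100 J, not all the ice melts; equilibrium is at 0 °C.
m_melted·334000 = 18523  ⇒  m_melted ≈ 0.05546 kg.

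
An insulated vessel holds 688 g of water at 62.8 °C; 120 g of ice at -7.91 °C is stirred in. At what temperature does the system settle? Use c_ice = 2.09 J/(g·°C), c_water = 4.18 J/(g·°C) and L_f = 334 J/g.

Setting the total heat transfer to zero:
ice -7.91→0 °C: 120×2.09×7.91 = 1983.8
  latent heat to melt: 120×334 = 40080
  meltwater 0→T: 120×4.18×T = 501.6 T
  water cools: 688×4.18×(T − 62.8) = 2875.8(T − 62.8)
3377.4 T = 180603 − 42064 = 138539
T ≈ 41.02 °C (positive, so assuming full melt was valid).

T_f ≈ 41.0 °C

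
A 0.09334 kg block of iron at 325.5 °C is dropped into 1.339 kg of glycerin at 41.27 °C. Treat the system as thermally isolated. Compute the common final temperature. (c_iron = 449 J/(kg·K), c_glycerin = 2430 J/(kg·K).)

Heat lost by the iron equals heat gained by the glycerin:
0.09334·449·(325.5 − T) = 1.339·2430·(T − 41.27)
41.91(325.5 − T) = 3253.8(T − 41.27)
3295.7 T = 147925  ⇒  T ≈ 44.88 °C

T_f ≈ 44.9 °C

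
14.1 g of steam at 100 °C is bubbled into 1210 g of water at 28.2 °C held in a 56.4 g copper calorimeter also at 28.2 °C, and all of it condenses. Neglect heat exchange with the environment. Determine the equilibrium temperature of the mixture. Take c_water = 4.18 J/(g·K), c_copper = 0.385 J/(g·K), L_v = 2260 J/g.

Energy balance with sensible and latent terms:
condense steam: −14.1×2260 = −31866; condensate cools 100→T: 14.1×4.18×(T − 100) = 58.94(T − 100); original water: 5057.8(T − 28.2); cup: 21.71(T − 28.2)
5138.5 T = 31866 + 5893.8 + 143242 = 181002
T ≈ 35.23 °C — below 100 °C, confirming all the steam condensed.

T_f ≈ 35.2 °C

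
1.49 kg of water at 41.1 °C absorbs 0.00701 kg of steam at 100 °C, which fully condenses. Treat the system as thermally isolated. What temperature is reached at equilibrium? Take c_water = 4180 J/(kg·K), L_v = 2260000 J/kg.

T_f ≈ 43.9 °C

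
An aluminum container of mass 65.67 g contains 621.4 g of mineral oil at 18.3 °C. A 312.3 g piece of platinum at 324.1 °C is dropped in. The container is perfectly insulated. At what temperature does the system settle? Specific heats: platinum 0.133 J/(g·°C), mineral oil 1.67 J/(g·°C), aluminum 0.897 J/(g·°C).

Conservation of energy gives ΣQ = 0:
312.3*0.133*(T − 324.1) + 621.4*1.67*(T − 18.3) + 65.67*0.897*(T − 18.3) = 0
41.54(T − 324.1) + 1037.7(T − 18.3) + 58.91(T − 18.3) = 0
1138.2 T = 33530
T ≈ 29.46 °C

T_f ≈ 29.5 °C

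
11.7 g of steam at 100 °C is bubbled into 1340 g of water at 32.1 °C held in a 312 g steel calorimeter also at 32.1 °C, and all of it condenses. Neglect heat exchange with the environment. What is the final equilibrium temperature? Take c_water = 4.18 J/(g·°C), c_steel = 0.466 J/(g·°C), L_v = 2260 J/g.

T_f ≈ 37.2 °C

Heat gained plus heat lost sum to zero:
latent heat released on condensation: 11.7·2260 = 26442
  condensed water 100 °C→T: 48.91(T − 100)
  water warms: 1340·4.18·(T − 32.1) = 5601.2(T − 32.1)
  steel cup: 312·0.466·(T − 32.1) = 145.39(T − 32.1)
5795.5 T = 26442 + 4890.6 + 184466 = 215798
T ≈ 37.24 °C — below 100 °C, confirming all the steam condensed.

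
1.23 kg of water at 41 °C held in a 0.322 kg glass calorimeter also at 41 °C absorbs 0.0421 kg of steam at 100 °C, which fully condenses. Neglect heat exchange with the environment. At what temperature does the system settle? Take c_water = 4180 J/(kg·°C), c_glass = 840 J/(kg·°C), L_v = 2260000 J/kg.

T_f ≈ 59.9 °C

Heat gained plus heat lost sum to zero:
steam→water at 100 °C releases m L_v = 0.0421·2260000 = 95146; condensate cools 100→T: 0.0421·4180·(T − 100) = 175.98(T − 100); original water: 5141.4(T − 41); cup: 270.48(T − 41)
5587.9 T = 95146 + 17598 + 221887 = 334631
T ≈ 59.89 °C (< 100 °C, so full condensation is consistent).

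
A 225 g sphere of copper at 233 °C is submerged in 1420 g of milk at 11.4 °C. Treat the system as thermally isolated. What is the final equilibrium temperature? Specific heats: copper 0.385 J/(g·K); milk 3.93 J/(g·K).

T_f ≈ 14.8 °C

Taking heat into each body as positive, Σ m c ΔT = 0:
225×0.385×(T − 233) + 1420×3.93×(T − 11.4) = 0
5667.2 T = 83802
T = 83802/5667.2 ≈ 14.79 °C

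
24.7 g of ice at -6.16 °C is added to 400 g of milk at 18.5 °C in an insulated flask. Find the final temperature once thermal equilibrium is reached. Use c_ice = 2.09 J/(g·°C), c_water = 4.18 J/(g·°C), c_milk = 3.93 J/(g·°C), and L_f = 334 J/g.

Net heat exchanged in the isolated system is zero:
warm ice to 0 °C: 24.7·2.09·(0 − (-6.16)) = 318; latent heat to melt: 24.7·334 = 8249.8; meltwater 0→T: 24.7·4.18·T = 103.25 T; milk: 1572(T − 18.5)
1675.2 T = 29082 − 8567.8 = 20514
T ≈ 12.25 °C (positive, so assuming full melt was valid).

T_f ≈ 12.2 °C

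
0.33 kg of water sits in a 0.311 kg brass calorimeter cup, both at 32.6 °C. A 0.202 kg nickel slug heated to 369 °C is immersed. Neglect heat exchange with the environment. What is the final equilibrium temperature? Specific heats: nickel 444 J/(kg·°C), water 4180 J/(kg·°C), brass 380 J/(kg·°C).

Setting the total heat transfer to zero:
0.202×444×(T − 369) + 0.33×4180×(T − 32.6) + 0.311×380×(T − 32.6) = 0
89.69(T − 369) + 1379.4(T − 32.6) + 118.18(T − 32.6) = 0
1587.3 T = 81916
T = 81916 / 1587.3 = 51.6 °C

T_f ≈ 51.6 °C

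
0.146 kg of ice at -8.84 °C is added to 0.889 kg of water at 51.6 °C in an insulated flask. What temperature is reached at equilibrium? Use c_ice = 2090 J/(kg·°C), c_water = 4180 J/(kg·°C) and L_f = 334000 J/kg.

T_f ≈ 32.4 °C

Conservation of energy gives ΣQ = 0:
warm ice to 0 °C: 0.146·2090·(0 − (-8.84)) = 2697.4; melt ice: 0.146·334000 = 48764; meltwater 0→T: 0.146·4180·T = 610.28 T; water: 3716(T − 51.6)
4326.3 T = 191747 − 51461 = 140285
T ≈ 32.43 °C. Since T > 0 °C, the all-ice-melts assumption holds.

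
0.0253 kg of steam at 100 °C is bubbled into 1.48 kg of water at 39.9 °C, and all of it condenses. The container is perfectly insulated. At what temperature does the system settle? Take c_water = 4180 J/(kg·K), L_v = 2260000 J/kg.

Setting the total heat transfer to zero:
latent heat released on condensation: 0.0253·2260000 = 57178; condensate cools 100→T: 0.0253·4180·(T − 100) = 105.75(T − 100); water warms: 1.48·4180·(T − 39.9) = 6186.4(T − 39.9)
6292.2 T = 57178 + 10575 + 246837 = 314591
T ≈ 50.00 °C, under the boiling point, so the assumption holds.

T_f ≈ 50.0 °C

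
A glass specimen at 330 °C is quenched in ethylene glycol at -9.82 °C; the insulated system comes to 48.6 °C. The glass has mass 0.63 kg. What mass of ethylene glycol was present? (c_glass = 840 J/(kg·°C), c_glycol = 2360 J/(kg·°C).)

Energy conservation, ΣQ = 0:
0.63×840×(48.6 − 330) + m×2360×(48.6 − (-9.82)) = 0
137871 m = 148917
m = 148917/137871 ≈ 1.08 kg

m ≈ 1.08 kg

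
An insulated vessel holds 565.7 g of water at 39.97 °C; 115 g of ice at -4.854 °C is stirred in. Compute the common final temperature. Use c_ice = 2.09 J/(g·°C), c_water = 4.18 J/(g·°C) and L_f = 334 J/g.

Sum of m c ΔT and latent-heat terms is zero:
ice -4.854→0 °C: 115×2.09×4.854 = 1166.7
  melt ice: 115×334 = 38410
  warm the meltwater: 480.7 T
  water: 2364.6(T − 39.97)
2845.3 T = 94514 − 39577 = 54937
T ≈ 19.31 °C — above 0 °C, consistent with complete melting.

T_f ≈ 19.3 °C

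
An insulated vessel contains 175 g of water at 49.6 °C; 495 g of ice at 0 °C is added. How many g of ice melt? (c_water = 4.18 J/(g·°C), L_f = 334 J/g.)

Water can give up m c ΔT = 175·4.18·49.6 = 36282 J before reaching 0 °C.
To melt every bit of ice: 495·334 = 165330 J.
That's not enough to melt it all — equilibrium is at 0 °C with ice remaining.
Mass melted = 36282/334 ≈ 108.6 g.

m_melted ≈ 109 g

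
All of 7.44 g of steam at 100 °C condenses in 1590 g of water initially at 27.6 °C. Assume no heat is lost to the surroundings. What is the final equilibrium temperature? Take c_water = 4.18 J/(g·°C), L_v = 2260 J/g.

Sum of m c ΔT and latent-heat terms is zero:
latent heat released on condensation: 7.44·2260 = 16814
  condensate cools 100→T: 7.44·4.18·(T − 100) = 31.1(T − 100)
  water warms: 1590·4.18·(T − 27.6) = 6646.2(T − 27.6)
6677.3 T = 16814 + 3109.9 + 183435 = 203359
T ≈ 30.46 °C (< 100 °C, so full condensation is consistent).

T_f ≈ 30.5 °C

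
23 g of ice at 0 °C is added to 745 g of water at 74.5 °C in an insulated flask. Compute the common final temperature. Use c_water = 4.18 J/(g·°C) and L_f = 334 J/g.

Conservation of energy gives ΣQ = 0:
melt ice: 23·334 = 7682; warm the meltwater: 96.14 T; water: 3114.1(T − 74.5)
3210.2 T = 232000 − 7682 = 224318
T ≈ 69.88 °C — above 0 °C, consistent with complete melting.

T_f ≈ 69.9 °C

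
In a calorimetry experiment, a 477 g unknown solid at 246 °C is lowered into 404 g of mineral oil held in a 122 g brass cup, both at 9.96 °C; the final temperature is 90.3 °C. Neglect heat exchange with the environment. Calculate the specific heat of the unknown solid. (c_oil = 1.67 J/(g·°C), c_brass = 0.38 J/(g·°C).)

c ≈ 0.78 J/(g·°C)

Net heat exchanged in the isolated system is zero:
477·c·(90.3 − 246) + 404·1.67·(90.3 − 9.96) + 122·0.38·(90.3 − 9.96) = 0
-74269 c = -57928
c = -57928/-74269 ≈ 0.78 J/(g·°C)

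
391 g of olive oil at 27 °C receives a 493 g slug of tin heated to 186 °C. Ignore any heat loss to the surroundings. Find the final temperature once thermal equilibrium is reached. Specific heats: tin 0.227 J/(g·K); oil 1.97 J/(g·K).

Set heat shed by the hot body equal to heat absorbed by the cold body:
493·0.227·(186 − T) = 391·1.97·(T − 27)
111.91(186 − T) = 770.27(T − 27)
882.18 T = 41613  ⇒  T ≈ 47.17 °C

T_f ≈ 47.2 °C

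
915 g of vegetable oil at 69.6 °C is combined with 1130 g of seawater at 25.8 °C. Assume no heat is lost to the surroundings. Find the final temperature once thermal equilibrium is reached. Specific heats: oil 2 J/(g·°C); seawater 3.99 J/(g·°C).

Heat lost by the oil equals heat gained by the seawater:
915×2×(69.6 − T) = 1130×3.99×(T − 25.8)
1830(69.6 − T) = 4508.7(T − 25.8)
6338.7 T = 243692  ⇒  T ≈ 38.45 °C

T_f ≈ 38.4 °C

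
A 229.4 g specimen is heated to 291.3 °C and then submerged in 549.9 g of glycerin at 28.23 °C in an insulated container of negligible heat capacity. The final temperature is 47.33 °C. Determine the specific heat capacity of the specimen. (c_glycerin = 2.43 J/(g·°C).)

m_s c (T_s − T_f) = m_glycerin c_glycerin (T_f − T_0):
229.4×c×(291.3 − 47.33) = 549.9×2.43×(47.33 − 28.23)
55967 c = 25523  ⇒  c ≈ 0.456 J/(g·°C)

c ≈ 0.456 J/(g·°C)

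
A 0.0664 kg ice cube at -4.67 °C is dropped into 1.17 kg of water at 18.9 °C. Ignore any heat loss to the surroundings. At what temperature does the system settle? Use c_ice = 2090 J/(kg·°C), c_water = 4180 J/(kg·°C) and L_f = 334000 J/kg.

T_f ≈ 13.5 °C

Energy conservation, ΣQ = 0:
ice -4.67→0 °C: 0.0664×2090×4.67 = 648.08; fusion: m_ice L_f = 0.0664×334000 = 22178; warm the meltwater: 277.55 T; water cools: 1.17×4180×(T − 18.9) = 4890.6(T − 18.9)
5168.2 T = 92432 − 22826 = 69607
T ≈ 13.47 °C — above 0 °C, consistent with complete melting.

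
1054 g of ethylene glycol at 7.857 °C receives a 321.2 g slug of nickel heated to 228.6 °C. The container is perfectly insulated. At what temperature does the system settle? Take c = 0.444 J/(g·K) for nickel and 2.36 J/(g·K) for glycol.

T_f = Σ m_i c_i T_i / Σ m_i c_i:
T_f = (142.61·228.6 + 2487.4·7.857) / (142.61 + 2487.4)
    = 52145 / 2630.1 ≈ 19.83 °C

T_f ≈ 19.8 °C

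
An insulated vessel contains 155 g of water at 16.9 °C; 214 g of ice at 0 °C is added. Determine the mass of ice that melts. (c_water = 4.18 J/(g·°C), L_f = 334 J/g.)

m_melted ≈ 32.8 g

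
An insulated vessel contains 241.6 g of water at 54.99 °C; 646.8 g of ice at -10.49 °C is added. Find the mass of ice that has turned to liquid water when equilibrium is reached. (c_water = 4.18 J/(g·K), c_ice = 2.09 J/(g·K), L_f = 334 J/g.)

m_melted ≈ 124 g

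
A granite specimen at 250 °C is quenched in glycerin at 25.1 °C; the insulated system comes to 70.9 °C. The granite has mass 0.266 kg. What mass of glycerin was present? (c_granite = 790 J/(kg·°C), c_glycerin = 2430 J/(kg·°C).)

m ≈ 0.338 kg

Heat lost by the granite = heat gained by the glycerin:
0.266·790·(250 − 70.9) = m·2430·(70.9 − 25.1)
111294 m = 37636  ⇒  m ≈ 0.3382 kg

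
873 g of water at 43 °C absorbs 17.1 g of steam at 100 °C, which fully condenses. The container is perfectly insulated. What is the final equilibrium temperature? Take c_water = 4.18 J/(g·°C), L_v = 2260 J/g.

Heat gained plus heat lost sum to zero:
steam→water at 100 °C releases m L_v = 17.1·2260 = 38646
  condensate cools 100→T: 17.1·4.18·(T − 100) = 71.48(T − 100)
  original water: 3649.1(T − 43)
3720.6 T = 38646 + 7147.8 + 156913 = 202707
T ≈ 54.48 °C — below 100 °C, confirming all the steam condensed.

T_f ≈ 54.5 °C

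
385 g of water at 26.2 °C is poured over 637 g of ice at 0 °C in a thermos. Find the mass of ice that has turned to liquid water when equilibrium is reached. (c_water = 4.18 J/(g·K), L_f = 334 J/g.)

Water can give up m c ΔT = 385·4.18·26.2 = 42164 J before reaching 0 °C.
To melt every bit of ice: 637·334 = 212758 J.
Since 42164 < 212758 J, not all the ice melts; equilibrium is at 0 °C.
m_melted·334 = 42164  ⇒  m_melted ≈ 126.2 g.

m_melted ≈ 126 g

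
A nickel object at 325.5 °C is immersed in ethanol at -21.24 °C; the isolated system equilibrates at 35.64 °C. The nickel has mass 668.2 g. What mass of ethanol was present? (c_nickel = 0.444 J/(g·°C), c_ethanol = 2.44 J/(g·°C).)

m ≈ 620 g

Heat gained plus heat lost sum to zero:
668.2·0.444·(35.64 − 325.5) + m·2.44·(35.64 − (-21.24)) = 0
138.79 m = 85996
m = 85996/138.79 ≈ 619.6 g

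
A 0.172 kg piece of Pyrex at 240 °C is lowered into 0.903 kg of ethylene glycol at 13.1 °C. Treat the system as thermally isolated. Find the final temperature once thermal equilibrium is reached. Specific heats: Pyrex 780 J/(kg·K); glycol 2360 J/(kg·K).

T_f = Σ m_i c_i T_i / Σ m_i c_i:
T_f = (134.16*240 + 2131.1*13.1) / (134.16 + 2131.1)
    = 60116 / 2265.2 ≈ 26.54 °C

T_f ≈ 26.5 °C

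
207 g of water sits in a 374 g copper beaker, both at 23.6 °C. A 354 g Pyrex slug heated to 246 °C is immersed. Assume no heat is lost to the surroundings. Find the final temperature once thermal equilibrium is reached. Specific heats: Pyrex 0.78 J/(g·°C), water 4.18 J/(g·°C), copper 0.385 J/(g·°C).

T_f ≈ 71.4 °C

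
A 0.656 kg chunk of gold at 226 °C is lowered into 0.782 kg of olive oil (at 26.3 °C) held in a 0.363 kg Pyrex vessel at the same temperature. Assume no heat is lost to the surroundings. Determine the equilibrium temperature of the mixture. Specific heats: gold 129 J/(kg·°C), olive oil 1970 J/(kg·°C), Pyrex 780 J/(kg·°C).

T_f is the heat-capacity-weighted average of the initial temperatures:
T_f = (84.62*226 + 1540.5*26.3 + 283.14*26.3) / (84.62 + 1540.5 + 283.14)
    = 67088 / 1908.3 ≈ 35.16 °C

T_f ≈ 35.2 °C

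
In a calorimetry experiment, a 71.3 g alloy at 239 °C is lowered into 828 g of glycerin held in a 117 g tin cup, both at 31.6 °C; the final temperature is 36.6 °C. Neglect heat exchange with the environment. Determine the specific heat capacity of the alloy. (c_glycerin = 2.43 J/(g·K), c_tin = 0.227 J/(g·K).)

Setting the total heat transfer to zero:
71.3×c×(36.6 − 239) + 828×2.43×(36.6 − 31.6) + 117×0.227×(36.6 − 31.6) = 0
-14431 c = -10193
c = -10193/-14431 ≈ 0.7063 J/(g·K)

c ≈ 0.706 J/(g·K)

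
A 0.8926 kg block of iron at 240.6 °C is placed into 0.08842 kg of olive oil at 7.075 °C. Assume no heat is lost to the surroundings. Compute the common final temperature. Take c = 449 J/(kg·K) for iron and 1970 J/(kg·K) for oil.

T_f ≈ 169.9 °C

T_f = Σ m_i c_i T_i / Σ m_i c_i:
T_f = (400.78*240.6 + 174.19*7.075) / (400.78 + 174.19)
    = 97659 / 574.96 ≈ 169.85 °C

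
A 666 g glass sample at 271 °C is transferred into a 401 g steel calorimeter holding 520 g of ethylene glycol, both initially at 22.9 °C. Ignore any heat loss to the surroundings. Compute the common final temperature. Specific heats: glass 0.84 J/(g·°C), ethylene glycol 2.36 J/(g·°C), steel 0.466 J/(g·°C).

T_f ≈ 93.2 °C

Heat gained plus heat lost sum to zero:
666*0.84*(T − 271) + 520*2.36*(T − 22.9) + 401*0.466*(T − 22.9) = 0
559.44(T − 271) + 1227.2(T − 22.9) + 186.87(T − 22.9) = 0
1973.5 T = 183990
T = 183990/1973.5 ≈ 93.23 °C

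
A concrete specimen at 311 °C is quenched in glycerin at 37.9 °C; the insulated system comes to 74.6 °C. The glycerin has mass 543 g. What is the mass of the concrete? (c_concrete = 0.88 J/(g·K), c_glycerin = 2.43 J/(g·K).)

Conservation of energy gives ΣQ = 0:
m×0.88×(74.6 − 311) + 543×2.43×(74.6 − 37.9) = 0
-208.03 m = -48425
m = -48425/-208.03 ≈ 232.8 g

m ≈ 233 g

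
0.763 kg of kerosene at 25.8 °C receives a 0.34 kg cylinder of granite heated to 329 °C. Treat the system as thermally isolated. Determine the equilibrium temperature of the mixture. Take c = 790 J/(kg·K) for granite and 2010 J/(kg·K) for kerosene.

Energy conservation, ΣQ = 0:
0.34*790*(T − 329) + 0.763*2010*(T − 25.8) = 0
(268.6 + 1533.6) T = 268.6*329 + 1533.6*25.8
T = 127937/1802.2 ≈ 70.99 °C

T_f ≈ 71.0 °C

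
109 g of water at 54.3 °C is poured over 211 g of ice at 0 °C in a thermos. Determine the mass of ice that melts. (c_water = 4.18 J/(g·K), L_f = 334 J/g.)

m_melted ≈ 74.1 g

Water can give up m c ΔT = 109×4.18×54.3 = 24740 J before reaching 0 °C.
Melting all 211 g of ice would need 211×334 = 70474 J.
Since 24740 < 70474 J, not all the ice melts; equilibrium is at 0 °C.
m_melt = 24740 / L_f = 74.07 g.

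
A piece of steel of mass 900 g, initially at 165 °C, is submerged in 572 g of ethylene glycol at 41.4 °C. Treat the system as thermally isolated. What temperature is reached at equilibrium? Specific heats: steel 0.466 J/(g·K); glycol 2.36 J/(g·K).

T_f ≈ 70.7 °C

T_f = Σ m_i c_i T_i / Σ m_i c_i:
T_f = (419.4*165 + 1349.9*41.4) / (419.4 + 1349.9)
    = 125088 / 1769.3 ≈ 70.70 °C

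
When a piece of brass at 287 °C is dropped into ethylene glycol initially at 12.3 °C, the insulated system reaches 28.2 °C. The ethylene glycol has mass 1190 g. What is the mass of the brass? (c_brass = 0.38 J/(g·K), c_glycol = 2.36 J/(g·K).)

Heat lost by the brass = heat gained by the glycol:
m·0.38·(287 − 28.2) = 1190·2.36·(28.2 − 12.3)
98.34 m = 44654  ⇒  m ≈ 454.1 g

m ≈ 454 g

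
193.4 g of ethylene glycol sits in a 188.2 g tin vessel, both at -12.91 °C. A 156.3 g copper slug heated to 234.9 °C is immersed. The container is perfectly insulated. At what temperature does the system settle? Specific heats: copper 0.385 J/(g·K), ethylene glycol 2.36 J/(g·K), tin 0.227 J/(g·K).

T_f = Σ m_i c_i T_i / Σ m_i c_i:
T_f = (60.18×234.9 + 456.42×(-12.91) + 42.72×(-12.91)) / (60.18 + 456.42 + 42.72)
    = 7691.3 / 559.32 ≈ 13.75 °C

T_f ≈ 13.8 °C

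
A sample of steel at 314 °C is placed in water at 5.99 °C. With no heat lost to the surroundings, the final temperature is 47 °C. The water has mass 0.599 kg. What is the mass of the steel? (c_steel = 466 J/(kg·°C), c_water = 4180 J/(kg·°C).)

Heat gained plus heat lost sum to zero:
m×466×(47 − 314) + 0.599×4180×(47 − 5.99) = 0
-124422 m = -102682
m = -102682/-124422 ≈ 0.8253 kg

m ≈ 0.825 kg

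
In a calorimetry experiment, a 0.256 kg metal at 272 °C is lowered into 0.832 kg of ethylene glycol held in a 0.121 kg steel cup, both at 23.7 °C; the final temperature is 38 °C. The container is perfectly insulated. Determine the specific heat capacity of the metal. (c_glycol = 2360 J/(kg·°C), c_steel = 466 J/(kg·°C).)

Net heat exchanged in the isolated system is zero:
0.256×c×(38 − 272) + 0.832×2360×(38 − 23.7) + 0.121×466×(38 − 23.7) = 0
-59.9 c = -28885
c = -28885/-59.9 ≈ 482.2 J/(kg·°C)

c ≈ 482 J/(kg·°C)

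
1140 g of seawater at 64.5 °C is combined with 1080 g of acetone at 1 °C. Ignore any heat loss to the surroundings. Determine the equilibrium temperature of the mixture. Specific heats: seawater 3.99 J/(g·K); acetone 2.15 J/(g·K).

Energy conservation, ΣQ = 0:
1140*3.99*(T − 64.5) + 1080*2.15*(T − 1) = 0
(4548.6 + 2322) T = 4548.6*64.5 + 2322*1
T = 295707 / 6870.6 = 43 °C

T_f ≈ 43.0 °C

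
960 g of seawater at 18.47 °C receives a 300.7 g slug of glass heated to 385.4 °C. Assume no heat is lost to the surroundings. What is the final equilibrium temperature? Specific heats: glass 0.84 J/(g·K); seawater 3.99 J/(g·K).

Net heat exchanged in the isolated system is zero:
300.7·0.84·(T − 385.4) + 960·3.99·(T − 18.47) = 0
252.59(T − 385.4) + 3830.4(T − 18.47) = 0
4083 T = 168095
T = 168095 / 4083 = 41.2 °C

T_f ≈ 41.2 °C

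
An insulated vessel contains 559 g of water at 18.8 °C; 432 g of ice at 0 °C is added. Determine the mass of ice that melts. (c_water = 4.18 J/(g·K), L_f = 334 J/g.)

m_melted ≈ 132 g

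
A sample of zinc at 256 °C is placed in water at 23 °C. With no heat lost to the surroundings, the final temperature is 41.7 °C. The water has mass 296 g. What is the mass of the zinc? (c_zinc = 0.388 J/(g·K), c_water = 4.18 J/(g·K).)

m ≈ 278 g

Taking heat into each body as positive, Σ m c ΔT = 0:
m×0.388×(41.7 − 256) + 296×4.18×(41.7 − 23) = 0
-83.15 m = -23137
m = -23137/-83.15 ≈ 278.3 g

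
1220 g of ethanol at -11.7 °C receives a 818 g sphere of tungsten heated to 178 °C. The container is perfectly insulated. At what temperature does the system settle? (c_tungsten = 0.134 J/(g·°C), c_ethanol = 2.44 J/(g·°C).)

T_f ≈ -5.0 °C

Heat lost by the tungsten equals heat gained by the ethanol:
818×0.134×(178 − T) = 1220×2.44×(T − (-11.7))
109.61(178 − T) = 2976.8(T − (-11.7))
3086.4 T = -15318  ⇒  T ≈ -4.96 °C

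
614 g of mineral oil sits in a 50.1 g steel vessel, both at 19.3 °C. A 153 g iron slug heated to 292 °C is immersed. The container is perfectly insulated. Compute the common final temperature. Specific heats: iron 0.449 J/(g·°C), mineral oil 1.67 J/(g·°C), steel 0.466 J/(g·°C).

Setting the total heat transfer to zero:
153*0.449*(T − 292) + 614*1.67*(T − 19.3) + 50.1*0.466*(T − 19.3) = 0
68.7(T − 292) + 1025.4(T − 19.3) + 23.35(T − 19.3) = 0
1117.4 T = 40300
T ≈ 36.07 °C

T_f ≈ 36.1 °C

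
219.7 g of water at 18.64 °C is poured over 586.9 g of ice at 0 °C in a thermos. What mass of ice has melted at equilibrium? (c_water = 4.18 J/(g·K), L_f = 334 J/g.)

m_melted ≈ 51.3 g

Water can give up m c ΔT = 219.7×4.18×18.64 = 17118 J before reaching 0 °C.
Fully melting the ice requires m_ice L_f = 586.9×334 = 196025 J.
That's not enough to melt it all — equilibrium is at 0 °C with ice remaining.
m_melted×334 = 17118  ⇒  m_melted ≈ 51.25 g.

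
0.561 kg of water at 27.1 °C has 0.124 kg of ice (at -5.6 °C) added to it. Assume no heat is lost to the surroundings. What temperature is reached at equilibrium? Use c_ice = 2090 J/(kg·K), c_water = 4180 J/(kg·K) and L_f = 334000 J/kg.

T_f ≈ 7.2 °C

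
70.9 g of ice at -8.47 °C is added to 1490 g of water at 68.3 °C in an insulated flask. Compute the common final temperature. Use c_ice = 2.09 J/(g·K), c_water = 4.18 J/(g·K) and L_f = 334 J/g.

Heat gained plus heat lost sum to zero:
warm ice to 0 °C: 70.9×2.09×(0 − (-8.47)) = 1255.1; latent heat to melt: 70.9×334 = 23681; warm the meltwater: 296.36 T; water cools: 1490×4.18×(T − 68.3) = 6228.2(T − 68.3)
6524.6 T = 425386 − 24936 = 400450
T ≈ 61.38 °C (positive, so assuming full melt was valid).

T_f ≈ 61.4 °C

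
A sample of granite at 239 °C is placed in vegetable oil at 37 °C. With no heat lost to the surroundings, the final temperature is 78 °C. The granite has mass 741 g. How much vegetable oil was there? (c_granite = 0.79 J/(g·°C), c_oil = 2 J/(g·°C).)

m ≈ 1150 g

Setting the total heat transfer to zero:
741·0.79·(78 − 239) + m·2·(78 − 37) = 0
82 m = 94248
m = 94248/82 ≈ 1149 g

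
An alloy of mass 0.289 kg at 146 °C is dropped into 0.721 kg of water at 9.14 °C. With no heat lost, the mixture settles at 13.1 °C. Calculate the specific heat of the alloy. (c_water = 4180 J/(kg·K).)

Energy conservation, ΣQ = 0:
0.289×c×(13.1 − 146) + 0.721×4180×(13.1 − 9.14) = 0
-38.41 c = -11935
c = -11935/-38.41 ≈ 310.7 J/(kg·K)

c ≈ 311 J/(kg·K)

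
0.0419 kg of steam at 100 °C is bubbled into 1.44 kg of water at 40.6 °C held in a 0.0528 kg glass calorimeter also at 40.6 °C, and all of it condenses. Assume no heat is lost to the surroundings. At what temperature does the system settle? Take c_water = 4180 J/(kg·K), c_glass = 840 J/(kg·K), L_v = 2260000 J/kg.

Heat gained plus heat lost sum to zero:
latent heat released on condensation: 0.0419×2260000 = 94694; condensed water 100 °C→T: 175.14(T − 100); water warms: 1.44×4180×(T − 40.6) = 6019.2(T − 40.6); cup: 44.35(T − 40.6)
6238.7 T = 94694 + 17514 + 246180 = 358388
T ≈ 57.45 °C — below 100 °C, confirming all the steam condensed.

T_f ≈ 57.4 °C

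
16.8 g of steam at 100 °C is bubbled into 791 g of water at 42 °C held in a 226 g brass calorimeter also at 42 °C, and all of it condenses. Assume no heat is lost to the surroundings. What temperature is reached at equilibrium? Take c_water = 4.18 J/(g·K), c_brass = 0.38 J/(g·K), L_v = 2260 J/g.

T_f ≈ 54.1 °C

Sum of m c ΔT and latent-heat terms is zero:
condense steam: −16.8·2260 = −37968; condensate cools 100→T: 16.8·4.18·(T − 100) = 70.22(T − 100); water warms: 791·4.18·(T − 42) = 3306.4(T − 42); cup: 85.88(T − 42)
3462.5 T = 37968 + 7022.4 + 142475 = 187465
T ≈ 54.14 °C, under the boiling point, so the assumption holds.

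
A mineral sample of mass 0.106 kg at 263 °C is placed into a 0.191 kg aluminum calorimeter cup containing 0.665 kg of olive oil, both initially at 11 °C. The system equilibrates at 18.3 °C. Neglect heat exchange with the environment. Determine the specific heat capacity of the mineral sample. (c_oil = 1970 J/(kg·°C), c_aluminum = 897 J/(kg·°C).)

c ≈ 417 J/(kg·°C)

Net heat exchanged in the isolated system is zero:
0.106·c·(18.3 − 263) + 0.665·1970·(18.3 − 11) + 0.191·897·(18.3 − 11) = 0
-25.94 c = -10814
c = -10814/-25.94 ≈ 416.9 J/(kg·°C)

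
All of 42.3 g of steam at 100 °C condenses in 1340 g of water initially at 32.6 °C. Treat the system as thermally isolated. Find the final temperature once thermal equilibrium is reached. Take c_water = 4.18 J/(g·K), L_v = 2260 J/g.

T_f ≈ 51.2 °C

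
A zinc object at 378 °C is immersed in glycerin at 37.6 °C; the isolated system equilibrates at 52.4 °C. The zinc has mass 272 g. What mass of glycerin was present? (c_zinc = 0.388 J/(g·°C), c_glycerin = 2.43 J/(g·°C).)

m ≈ 955 g

Heat lost by the zinc = heat gained by the glycerin:
272·0.388·(378 − 52.4) = m·2.43·(52.4 − 37.6)
35.96 m = 34363  ⇒  m ≈ 955.5 g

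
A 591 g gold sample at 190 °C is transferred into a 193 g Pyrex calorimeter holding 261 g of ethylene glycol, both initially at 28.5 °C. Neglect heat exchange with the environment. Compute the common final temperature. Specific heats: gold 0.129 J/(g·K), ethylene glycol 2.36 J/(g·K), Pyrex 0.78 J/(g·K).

T_f ≈ 43.1 °C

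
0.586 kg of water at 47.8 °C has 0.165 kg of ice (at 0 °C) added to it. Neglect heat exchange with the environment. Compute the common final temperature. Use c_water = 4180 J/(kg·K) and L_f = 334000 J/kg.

T_f ≈ 19.7 °C

Conservation of energy gives ΣQ = 0:
melt ice: 0.165×334000 = 55110
  warm the meltwater: 689.7 T
  water cools: 0.586×4180×(T − 47.8) = 2449.5(T − 47.8)
3139.2 T = 117085 − 55110 = 61975
T ≈ 19.74 °C. Since T > 0 °C, the all-ice-melts assumption holds.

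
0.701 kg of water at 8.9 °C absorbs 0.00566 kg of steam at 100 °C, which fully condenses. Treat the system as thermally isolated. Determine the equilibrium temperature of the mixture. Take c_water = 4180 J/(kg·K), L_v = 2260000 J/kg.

T_f ≈ 14.0 °C

Setting the total heat transfer to zero:
latent heat released on condensation: 0.00566×2260000 = 12792; condensed water 100 °C→T: 23.66(T − 100); original water: 2930.2(T − 8.9)
2953.8 T = 12792 + 2365.9 + 26079 = 41236
T ≈ 13.96 °C (< 100 °C, so full condensation is consistent).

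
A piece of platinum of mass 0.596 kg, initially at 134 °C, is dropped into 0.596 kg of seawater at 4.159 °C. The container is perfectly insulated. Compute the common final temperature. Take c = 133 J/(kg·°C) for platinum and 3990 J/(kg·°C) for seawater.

T_f ≈ 8.3 °C

Net heat exchanged in the isolated system is zero:
0.596·133·(T − 134) + 0.596·3990·(T − 4.159) = 0
79.27(T − 134) + 2378(T − 4.159) = 0
2457.3 T = 20512
T = 20512/2457.3 ≈ 8.35 °C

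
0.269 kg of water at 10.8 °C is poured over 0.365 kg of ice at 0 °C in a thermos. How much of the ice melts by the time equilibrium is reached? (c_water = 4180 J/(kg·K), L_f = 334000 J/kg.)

m_melted ≈ 0.0364 kg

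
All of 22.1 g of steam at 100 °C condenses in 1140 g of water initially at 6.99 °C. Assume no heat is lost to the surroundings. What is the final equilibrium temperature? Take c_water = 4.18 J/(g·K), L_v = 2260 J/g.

T_f ≈ 19.0 °C

Sum of m c ΔT and latent-heat terms is zero:
condense steam: −22.1×2260 = −49946
  condensate cools 100→T: 22.1×4.18×(T − 100) = 92.38(T − 100)
  water warms: 1140×4.18×(T − 6.99) = 4765.2(T − 6.99)
4857.6 T = 49946 + 9237.8 + 33309 = 92493
T ≈ 19.04 °C — below 100 °C, confirming all the steam condensed.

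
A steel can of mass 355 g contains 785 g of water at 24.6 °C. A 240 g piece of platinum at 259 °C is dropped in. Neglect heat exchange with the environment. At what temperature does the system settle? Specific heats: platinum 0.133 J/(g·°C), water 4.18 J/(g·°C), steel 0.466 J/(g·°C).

Setting the total heat transfer to zero:
240*0.133*(T − 259) + 785*4.18*(T − 24.6) + 355*0.466*(T − 24.6) = 0
3478.6 T = 93057
T = 93057 / 3478.6 = 26.8 °C

T_f ≈ 26.8 °C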